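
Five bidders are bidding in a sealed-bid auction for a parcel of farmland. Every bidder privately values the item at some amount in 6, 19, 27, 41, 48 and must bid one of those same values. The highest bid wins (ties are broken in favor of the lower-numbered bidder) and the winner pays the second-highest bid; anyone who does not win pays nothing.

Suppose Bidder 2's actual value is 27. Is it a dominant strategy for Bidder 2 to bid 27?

Check each profile of the others' bids and compare truth against every alternative bid.
Others bid (6, 6, 6, 6): truth gives 21, best alternative gives 21.
Others bid (6, 6, 6, 19): truth gives 8, best alternative gives 8.
Others bid (6, 6, 19, 6): truth gives 8, best alternative gives 8.
Others bid (6, 6, 19, 19): truth gives 8, best alternative gives 8.
Others bid (6, 19, 6, 6): truth gives 8, best alternative gives 8.
Others bid (6, 19, 6, 19): truth gives 8, best alternative gives 8.
(Remaining 619 profiles checked similarly; truth is weakly best in each.)
In every case the truthful bid is at least as good as any alternative, so it is a dominant strategy.

Yes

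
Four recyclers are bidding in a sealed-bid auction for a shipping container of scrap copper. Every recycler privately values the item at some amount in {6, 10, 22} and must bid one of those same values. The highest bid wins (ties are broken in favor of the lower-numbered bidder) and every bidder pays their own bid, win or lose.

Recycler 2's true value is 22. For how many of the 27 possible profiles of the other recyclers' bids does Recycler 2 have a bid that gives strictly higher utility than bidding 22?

13

Others bid (6, 6, 6): truth gives 0; bid 10 gives 12 > 0. Violating.
Others bid (6, 6, 10): truth gives 0; bid 10 gives 12 > 0. Violating.
Others bid (6, 10, 6): truth gives 0; bid 10 gives 12 > 0. Violating.
Others bid (6, 10, 10): truth gives 0; bid 10 gives 12 > 0. Violating.
Others bid (6, 6, 22): truth gives 0; no alternative beats it.
Others bid (6, 10, 22): truth gives 0; no alternative beats it.
(Checking all 27 profiles: 13 have a profitable deviation, 14 do not.)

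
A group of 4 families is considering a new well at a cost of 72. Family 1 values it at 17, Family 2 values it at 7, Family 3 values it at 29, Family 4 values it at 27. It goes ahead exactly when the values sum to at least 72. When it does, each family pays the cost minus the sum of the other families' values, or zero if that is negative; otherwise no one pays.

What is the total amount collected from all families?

49

Total value 80 ≥ cost 72, so it is built.
Family 1: others sum to 63; max(0, 72 - 63) = 9.
Family 2: others sum to 73; max(0, 72 - 73) = 0.
Family 3: others sum to 51; max(0, 72 - 51) = 21.
Family 4: others sum to 53; max(0, 72 - 53) = 19.
Total collected = 9 + 0 + 21 + 19 = 49.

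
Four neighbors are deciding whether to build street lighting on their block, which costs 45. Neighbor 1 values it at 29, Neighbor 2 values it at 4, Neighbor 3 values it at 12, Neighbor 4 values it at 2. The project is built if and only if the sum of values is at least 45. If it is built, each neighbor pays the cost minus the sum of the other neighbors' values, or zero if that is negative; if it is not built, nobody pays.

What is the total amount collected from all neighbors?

39

Total value 47 ≥ cost 45, so it is built.
Neighbor 1: others sum to 18; max(0, 45 - 18) = 27.
Neighbor 2: others sum to 43; max(0, 45 - 43) = 2.
Neighbor 3: others sum to 35; max(0, 45 - 35) = 10.
Neighbor 4: others sum to 45; max(0, 45 - 45) = 0.
Total collected = 27 + 2 + 10 + 0 = 39.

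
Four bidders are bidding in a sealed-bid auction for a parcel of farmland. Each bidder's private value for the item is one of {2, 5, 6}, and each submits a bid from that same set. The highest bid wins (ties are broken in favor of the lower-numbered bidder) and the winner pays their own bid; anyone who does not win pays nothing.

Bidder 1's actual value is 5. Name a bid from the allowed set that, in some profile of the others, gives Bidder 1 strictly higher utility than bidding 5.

2

Suppose Bidder 2 bids 2, Bidder 3 bids 2 and Bidder 4 bids 2.
Bid 5: wins, pays 5, utility 5 - 5 = 0.
Bid 2: wins, pays 2, utility 5 - 2 = 3.
So bidding 2 beats truth here (3 > 0).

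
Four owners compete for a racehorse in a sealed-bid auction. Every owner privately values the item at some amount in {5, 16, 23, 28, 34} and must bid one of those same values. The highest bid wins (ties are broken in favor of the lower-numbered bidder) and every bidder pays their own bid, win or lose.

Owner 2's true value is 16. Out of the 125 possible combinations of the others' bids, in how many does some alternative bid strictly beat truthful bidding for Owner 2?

121

Others bid (5, 5, 23): truth gives -16; bid 5 gives -5 > -16. Violating.
Others bid (5, 5, 28): truth gives -16; bid 5 gives -5 > -16. Violating.
Others bid (5, 5, 34): truth gives -16; bid 5 gives -5 > -16. Violating.
Others bid (5, 16, 23): truth gives -16; bid 5 gives -5 > -16. Violating.
Others bid (5, 5, 5): truth gives 0; no alternative beats it.
Others bid (5, 5, 16): truth gives 0; no alternative beats it.
(Checking all 125 profiles: 121 have a profitable deviation, 4 do not.)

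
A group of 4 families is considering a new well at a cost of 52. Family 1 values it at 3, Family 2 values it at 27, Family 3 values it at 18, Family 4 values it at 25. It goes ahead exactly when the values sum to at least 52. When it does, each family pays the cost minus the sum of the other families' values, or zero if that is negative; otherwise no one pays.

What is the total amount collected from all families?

10

Total value 73 ≥ cost 52, so it is built.
Family 1: others sum to 70; max(0, 52 - 70) = 0.
Family 2: others sum to 46; max(0, 52 - 46) = 6.
Family 3: others sum to 55; max(0, 52 - 55) = 0.
Family 4: others sum to 48; max(0, 52 - 48) = 4.
Total collected = 0 + 6 + 0 + 4 = 10.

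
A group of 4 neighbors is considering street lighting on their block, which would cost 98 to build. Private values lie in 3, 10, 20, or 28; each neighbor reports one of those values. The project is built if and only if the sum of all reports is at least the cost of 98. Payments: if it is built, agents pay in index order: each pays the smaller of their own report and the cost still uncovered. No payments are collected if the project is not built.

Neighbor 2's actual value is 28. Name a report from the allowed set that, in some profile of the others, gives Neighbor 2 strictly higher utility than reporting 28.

Suppose Neighbor 1 reports 28, Neighbor 3 reports 28 and Neighbor 4 reports 28.
Report 28: project built, pays 28, utility 28 - 28 = 0.
Report 20: project built, pays 20, utility 28 - 20 = 8.
So reporting 20 beats truth here (8 > 0).

20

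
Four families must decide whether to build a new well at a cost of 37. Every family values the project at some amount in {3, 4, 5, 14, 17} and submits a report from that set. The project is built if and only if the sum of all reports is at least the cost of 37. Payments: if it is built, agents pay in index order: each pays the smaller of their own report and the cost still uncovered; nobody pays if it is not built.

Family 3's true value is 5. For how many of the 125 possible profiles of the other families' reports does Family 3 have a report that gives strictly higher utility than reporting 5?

33

Others report (3, 14, 17): truth gives 0; report 3 gives 2 > 0. Violating.
Others report (3, 17, 14): truth gives 0; report 3 gives 2 > 0. Violating.
Others report (3, 17, 17): truth gives 0; report 3 gives 2 > 0. Violating.
Others report (4, 14, 17): truth gives 0; report 3 gives 2 > 0. Violating.
Others report (3, 3, 3): truth gives 0; no alternative beats it.
Others report (3, 3, 4): truth gives 0; no alternative beats it.
(Checking all 125 profiles: 33 have a profitable deviation, 92 do not.)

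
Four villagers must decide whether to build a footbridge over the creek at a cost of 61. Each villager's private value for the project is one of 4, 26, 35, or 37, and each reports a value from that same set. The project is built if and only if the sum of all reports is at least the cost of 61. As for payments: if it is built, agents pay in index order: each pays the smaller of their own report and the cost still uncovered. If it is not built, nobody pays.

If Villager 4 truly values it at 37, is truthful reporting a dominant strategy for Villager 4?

Yes

Check each profile of the others' reports and compare truth against every alternative report.
Others report (4, 26, 35): truth gives 37, best alternative gives 37.
Others report (4, 26, 37): truth gives 37, best alternative gives 37.
Others report (4, 35, 26): truth gives 37, best alternative gives 37.
Others report (4, 35, 35): truth gives 37, best alternative gives 37.
Others report (4, 35, 37): truth gives 37, best alternative gives 37.
Others report (4, 37, 26): truth gives 37, best alternative gives 37.
(Remaining 58 profiles checked similarly; truth is weakly best in each.)
In every case the truthful report is at least as good as any alternative, so it is a dominant strategy.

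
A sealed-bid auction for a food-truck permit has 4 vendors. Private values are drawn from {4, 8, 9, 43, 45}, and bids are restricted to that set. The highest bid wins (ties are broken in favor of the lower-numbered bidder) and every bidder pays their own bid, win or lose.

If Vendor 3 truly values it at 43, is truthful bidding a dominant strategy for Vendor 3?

No

Consider the case where Vendor 1 bids 4, Vendor 2 bids 4 and Vendor 4 bids 4.
Truthful bid 43: wins, pays 43, utility 43 - 43 = 0.
Bid 8 instead: wins, pays 8, utility 43 - 8 = 35.
Since 35 > 0, bidding 8 is strictly better here, so truthful bidding is not dominant.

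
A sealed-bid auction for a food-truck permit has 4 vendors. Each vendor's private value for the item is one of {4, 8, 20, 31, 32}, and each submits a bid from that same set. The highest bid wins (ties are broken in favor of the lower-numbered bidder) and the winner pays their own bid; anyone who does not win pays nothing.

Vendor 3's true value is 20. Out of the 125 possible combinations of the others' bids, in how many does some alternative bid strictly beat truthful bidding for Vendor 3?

Others bid (4, 4, 4): truth gives 0; bid 8 gives 12 > 0. Violating.
Others bid (4, 4, 8): truth gives 0; bid 8 gives 12 > 0. Violating.
Others bid (4, 4, 20): truth gives 0; no alternative beats it.
Others bid (4, 4, 31): truth gives 0; no alternative beats it.
(Checking all 125 profiles: 2 have a profitable deviation, 123 do not.)

2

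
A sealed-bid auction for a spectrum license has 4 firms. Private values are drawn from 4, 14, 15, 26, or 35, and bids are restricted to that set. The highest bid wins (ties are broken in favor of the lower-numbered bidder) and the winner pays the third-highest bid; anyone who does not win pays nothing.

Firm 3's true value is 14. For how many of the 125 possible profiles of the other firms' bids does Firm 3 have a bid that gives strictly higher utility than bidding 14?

9

Others bid (4, 4, 15): truth gives 0; bid 15 gives 10 > 0. Violating.
Others bid (4, 4, 26): truth gives 0; bid 26 gives 10 > 0. Violating.
Others bid (4, 4, 35): truth gives 0; bid 35 gives 10 > 0. Violating.
Others bid (4, 14, 4): truth gives 0; bid 15 gives 10 > 0. Violating.
Others bid (4, 4, 4): truth gives 10; no alternative beats it.
Others bid (4, 4, 14): truth gives 10; no alternative beats it.
(Checking all 125 profiles: 9 have a profitable deviation, 116 do not.)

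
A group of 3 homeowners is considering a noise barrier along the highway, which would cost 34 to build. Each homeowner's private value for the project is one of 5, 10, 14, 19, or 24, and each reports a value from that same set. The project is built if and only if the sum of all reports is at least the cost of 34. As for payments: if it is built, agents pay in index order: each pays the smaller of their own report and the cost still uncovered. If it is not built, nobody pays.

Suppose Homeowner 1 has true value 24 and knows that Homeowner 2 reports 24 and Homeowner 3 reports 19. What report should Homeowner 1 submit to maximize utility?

5

Report 5: project built, pays 5, utility 24 - 5 = 19.
Report 10: project built, pays 10, utility 24 - 10 = 14.
Report 14: project built, pays 14, utility 24 - 14 = 10.
Report 19: project built, pays 19, utility 24 - 19 = 5.
Report 24: project built, pays 24, utility 24 - 24 = 0.
The best choice is 5 with utility 19.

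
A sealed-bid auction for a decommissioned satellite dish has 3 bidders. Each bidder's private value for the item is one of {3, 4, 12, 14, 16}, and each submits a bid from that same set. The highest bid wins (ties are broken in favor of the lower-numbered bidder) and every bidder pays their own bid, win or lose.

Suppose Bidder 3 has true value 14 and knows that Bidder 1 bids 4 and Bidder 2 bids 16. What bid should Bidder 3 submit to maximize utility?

3

Bid 3: loses but pays 3, utility -3.
Bid 4: loses but pays 4, utility -4.
Bid 12: loses but pays 12, utility -12.
Bid 14: loses but pays 14, utility -14.
Bid 16: loses but pays 16, utility -16.
The best choice is 3 with utility -3.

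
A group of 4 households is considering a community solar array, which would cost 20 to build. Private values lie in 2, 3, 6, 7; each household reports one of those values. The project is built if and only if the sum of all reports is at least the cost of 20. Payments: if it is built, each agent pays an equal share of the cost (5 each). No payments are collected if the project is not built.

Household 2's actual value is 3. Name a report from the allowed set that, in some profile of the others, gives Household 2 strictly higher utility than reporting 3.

Suppose Household 1 reports 3, Household 3 reports 7 and Household 4 reports 7.
Report 3: project built, pays 5, utility 3 - 5 = -2.
Report 2: project not built, utility 0.
So reporting 2 beats truth here (0 > -2).

2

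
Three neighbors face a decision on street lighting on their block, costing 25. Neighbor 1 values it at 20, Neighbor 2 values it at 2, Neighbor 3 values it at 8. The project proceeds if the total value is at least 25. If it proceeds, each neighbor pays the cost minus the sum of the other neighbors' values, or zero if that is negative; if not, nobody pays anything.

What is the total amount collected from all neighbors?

Total value 30 ≥ cost 25, so it is built.
Neighbor 1: others sum to 10; max(0, 25 - 10) = 15.
Neighbor 2: others sum to 28; max(0, 25 - 28) = 0.
Neighbor 3: others sum to 22; max(0, 25 - 22) = 3.
Total collected = 15 + 0 + 3 = 18.

18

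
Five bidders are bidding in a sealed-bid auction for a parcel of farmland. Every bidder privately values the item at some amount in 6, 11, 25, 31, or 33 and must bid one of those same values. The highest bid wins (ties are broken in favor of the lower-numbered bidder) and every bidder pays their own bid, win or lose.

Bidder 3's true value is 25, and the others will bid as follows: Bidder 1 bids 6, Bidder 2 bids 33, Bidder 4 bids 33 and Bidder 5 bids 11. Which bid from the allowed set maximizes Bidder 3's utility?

6

Bid 6: loses but pays 6, utility -6.
Bid 11: loses but pays 11, utility -11.
Bid 25: loses but pays 25, utility -25.
Bid 31: loses but pays 31, utility -31.
Bid 33: loses but pays 33, utility -33.
The best choice is 6 with utility -6.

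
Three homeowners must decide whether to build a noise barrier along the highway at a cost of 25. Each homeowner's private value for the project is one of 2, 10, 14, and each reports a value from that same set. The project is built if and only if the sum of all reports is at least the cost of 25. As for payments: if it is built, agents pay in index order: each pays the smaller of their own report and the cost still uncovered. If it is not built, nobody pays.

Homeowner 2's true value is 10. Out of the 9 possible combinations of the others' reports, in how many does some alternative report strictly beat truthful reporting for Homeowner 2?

3

Others report (10, 14): truth gives 0; report 2 gives 8 > 0. Violating.
Others report (14, 10): truth gives 0; report 2 gives 8 > 0. Violating.
Others report (14, 14): truth gives 0; report 2 gives 8 > 0. Violating.
Others report (2, 2): truth gives 0; no alternative beats it.
Others report (2, 10): truth gives 0; no alternative beats it.
(Checking all 9 profiles: 3 have a profitable deviation, 6 do not.)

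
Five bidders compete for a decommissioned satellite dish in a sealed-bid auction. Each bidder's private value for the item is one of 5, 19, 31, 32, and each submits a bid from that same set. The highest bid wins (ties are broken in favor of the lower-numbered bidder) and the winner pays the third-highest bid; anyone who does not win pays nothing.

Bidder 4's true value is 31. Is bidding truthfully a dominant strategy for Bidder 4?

No

Consider the case where Bidder 1 bids 5, Bidder 2 bids 5, Bidder 3 bids 5 and Bidder 5 bids 32.
Truthful bid 31: loses, pays 0, utility 0.
Bid 32 instead: wins, pays 5, utility 31 - 5 = 26.
Since 26 > 0, bidding 32 is strictly better here, so truthful bidding is not dominant.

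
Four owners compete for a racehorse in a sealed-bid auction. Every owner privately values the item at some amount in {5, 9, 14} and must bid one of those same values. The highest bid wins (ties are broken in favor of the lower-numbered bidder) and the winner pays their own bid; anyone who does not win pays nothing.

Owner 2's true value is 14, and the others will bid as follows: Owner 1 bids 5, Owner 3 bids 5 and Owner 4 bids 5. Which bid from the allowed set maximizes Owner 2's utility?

9

Bid 5: loses, pays 0, utility 0.
Bid 9: wins, pays 9, utility 14 - 9 = 5.
Bid 14: wins, pays 14, utility 14 - 14 = 0.
The best choice is 9 with utility 5.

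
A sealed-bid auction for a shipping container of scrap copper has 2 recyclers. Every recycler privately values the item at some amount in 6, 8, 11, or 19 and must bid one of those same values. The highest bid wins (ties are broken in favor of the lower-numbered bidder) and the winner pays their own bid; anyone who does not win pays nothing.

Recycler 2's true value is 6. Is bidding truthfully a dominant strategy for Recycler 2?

Yes

Check each profile of the others' bids and compare truth against every alternative bid.
Others bid (6): truth gives 0, best alternative gives -2.
Others bid (8): truth gives 0, best alternative gives 0.
Others bid (11): truth gives 0, best alternative gives 0.
Others bid (19): truth gives 0, best alternative gives 0.
In every case the truthful bid is at least as good as any alternative, so it is a dominant strategy.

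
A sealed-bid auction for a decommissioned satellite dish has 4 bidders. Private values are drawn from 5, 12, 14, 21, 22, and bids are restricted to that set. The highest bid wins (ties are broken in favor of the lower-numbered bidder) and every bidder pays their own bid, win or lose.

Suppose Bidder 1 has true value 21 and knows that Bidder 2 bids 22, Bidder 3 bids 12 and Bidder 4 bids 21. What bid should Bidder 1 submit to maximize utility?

22

Bid 5: loses but pays 5, utility -5.
Bid 12: loses but pays 12, utility -12.
Bid 14: loses but pays 14, utility -14.
Bid 21: loses but pays 21, utility -21.
Bid 22: wins, pays 22, utility 21 - 22 = -1.
The best choice is 22 with utility -1.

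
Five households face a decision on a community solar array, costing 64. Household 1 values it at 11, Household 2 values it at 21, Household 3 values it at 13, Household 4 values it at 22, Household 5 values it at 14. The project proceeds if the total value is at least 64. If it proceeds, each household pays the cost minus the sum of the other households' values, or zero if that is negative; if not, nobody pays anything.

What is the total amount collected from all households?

Total value 81 ≥ cost 64, so it is built.
Household 1: others sum to 70; max(0, 64 - 70) = 0.
Household 2: others sum to 60; max(0, 64 - 60) = 4.
Household 3: others sum to 68; max(0, 64 - 68) = 0.
Household 4: others sum to 59; max(0, 64 - 59) = 5.
Household 5: others sum to 67; max(0, 64 - 67) = 0.
Total collected = 0 + 4 + 0 + 5 + 0 = 9.

9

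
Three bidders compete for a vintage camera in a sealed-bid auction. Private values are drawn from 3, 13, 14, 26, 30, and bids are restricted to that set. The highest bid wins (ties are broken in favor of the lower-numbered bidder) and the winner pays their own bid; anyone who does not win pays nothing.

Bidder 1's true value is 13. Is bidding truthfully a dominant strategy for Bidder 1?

No

Consider the case where Bidder 2 bids 3 and Bidder 3 bids 3.
Truthful bid 13: wins, pays 13, utility 13 - 13 = 0.
Bid 3 instead: wins, pays 3, utility 13 - 3 = 10.
Since 10 > 0, bidding 3 is strictly better here, so truthful bidding is not dominant.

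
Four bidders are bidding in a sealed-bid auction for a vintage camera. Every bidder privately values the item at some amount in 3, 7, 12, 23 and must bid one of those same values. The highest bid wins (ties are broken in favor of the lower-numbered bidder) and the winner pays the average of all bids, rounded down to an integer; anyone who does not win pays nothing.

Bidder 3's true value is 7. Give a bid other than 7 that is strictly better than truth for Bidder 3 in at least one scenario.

Suppose Bidder 1 bids 3, Bidder 2 bids 7 and Bidder 4 bids 3.
Bid 7: loses, pays 0, utility 0.
Bid 12: wins, pays 6, utility 7 - 6 = 1.
So bidding 12 beats truth here (1 > 0).

12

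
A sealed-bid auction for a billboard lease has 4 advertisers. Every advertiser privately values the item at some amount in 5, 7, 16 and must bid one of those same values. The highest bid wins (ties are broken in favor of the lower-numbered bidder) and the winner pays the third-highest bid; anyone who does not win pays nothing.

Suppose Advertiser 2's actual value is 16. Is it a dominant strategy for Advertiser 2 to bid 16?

Yes

Check each profile of the others' bids and compare truth against every alternative bid.
Others bid (5, 5, 16): truth gives 11, best alternative gives 0.
Others bid (5, 16, 5): truth gives 11, best alternative gives 0.
Others bid (7, 5, 5): truth gives 11, best alternative gives 0.
Others bid (5, 7, 16): truth gives 9, best alternative gives 0.
Others bid (5, 16, 7): truth gives 9, best alternative gives 0.
Others bid (7, 5, 7): truth gives 9, best alternative gives 0.
(Remaining 21 profiles checked similarly; truth is weakly best in each.)
In every case the truthful bid is at least as good as any alternative, so it is a dominant strategy.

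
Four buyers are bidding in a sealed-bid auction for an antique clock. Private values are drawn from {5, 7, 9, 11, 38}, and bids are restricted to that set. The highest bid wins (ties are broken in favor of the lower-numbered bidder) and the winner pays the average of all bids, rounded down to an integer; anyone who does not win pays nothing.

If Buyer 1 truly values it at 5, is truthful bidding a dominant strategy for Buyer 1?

Yes

Check each profile of the others' bids and compare truth against every alternative bid.
Others bid (7, 7, 7): truth gives 0, best alternative gives -2.
Others bid (5, 5, 7): truth gives 0, best alternative gives -1.
Others bid (5, 7, 5): truth gives 0, best alternative gives -1.
Others bid (5, 7, 7): truth gives 0, best alternative gives -1.
Others bid (7, 5, 5): truth gives 0, best alternative gives -1.
Others bid (7, 5, 7): truth gives 0, best alternative gives -1.
(Remaining 119 profiles checked similarly; truth is weakly best in each.)
In every case the truthful bid is at least as good as any alternative, so it is a dominant strategy.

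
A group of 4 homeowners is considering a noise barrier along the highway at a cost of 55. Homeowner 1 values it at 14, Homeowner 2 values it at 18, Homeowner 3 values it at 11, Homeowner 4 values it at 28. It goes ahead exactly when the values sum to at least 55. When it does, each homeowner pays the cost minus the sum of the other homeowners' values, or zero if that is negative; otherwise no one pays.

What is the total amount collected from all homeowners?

Total value 71 ≥ cost 55, so it is built.
Homeowner 1: others sum to 57; max(0, 55 - 57) = 0.
Homeowner 2: others sum to 53; max(0, 55 - 53) = 2.
Homeowner 3: others sum to 60; max(0, 55 - 60) = 0.
Homeowner 4: others sum to 43; max(0, 55 - 43) = 12.
Total collected = 0 + 2 + 0 + 12 = 14.

14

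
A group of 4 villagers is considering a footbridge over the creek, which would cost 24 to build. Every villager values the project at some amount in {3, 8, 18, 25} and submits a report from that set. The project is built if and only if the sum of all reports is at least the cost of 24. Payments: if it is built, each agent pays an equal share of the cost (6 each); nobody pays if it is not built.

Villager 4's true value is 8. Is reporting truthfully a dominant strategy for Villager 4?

Consider the case where Villager 1 reports 3, Villager 2 reports 3 and Villager 3 reports 3.
Truthful report 8: project not built, utility 0.
Report 18 instead: project built, pays 6, utility 8 - 6 = 2.
Since 2 > 0, reporting 18 is strictly better here, so truthful reporting is not dominant.

No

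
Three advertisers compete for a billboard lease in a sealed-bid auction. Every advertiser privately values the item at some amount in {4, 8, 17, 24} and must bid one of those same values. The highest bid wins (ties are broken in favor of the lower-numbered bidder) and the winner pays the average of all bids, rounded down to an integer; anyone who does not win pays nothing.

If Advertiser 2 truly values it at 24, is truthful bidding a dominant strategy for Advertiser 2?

Consider the case where Advertiser 1 bids 4 and Advertiser 3 bids 4.
Truthful bid 24: wins, pays 10, utility 24 - 10 = 14.
Bid 8 instead: wins, pays 5, utility 24 - 5 = 19.
Since 19 > 14, bidding 8 is strictly better here, so truthful bidding is not dominant.

No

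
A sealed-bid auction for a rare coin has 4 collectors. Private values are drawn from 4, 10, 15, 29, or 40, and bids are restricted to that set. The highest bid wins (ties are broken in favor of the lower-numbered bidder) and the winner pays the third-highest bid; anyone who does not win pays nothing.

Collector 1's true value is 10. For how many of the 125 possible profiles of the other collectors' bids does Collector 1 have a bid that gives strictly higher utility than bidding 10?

Others bid (4, 4, 15): truth gives 0; bid 15 gives 6 > 0. Violating.
Others bid (4, 4, 29): truth gives 0; bid 29 gives 6 > 0. Violating.
Others bid (4, 4, 40): truth gives 0; bid 40 gives 6 > 0. Violating.
Others bid (4, 15, 4): truth gives 0; bid 15 gives 6 > 0. Violating.
Others bid (4, 4, 4): truth gives 6; no alternative beats it.
Others bid (4, 4, 10): truth gives 6; no alternative beats it.
(Checking all 125 profiles: 9 have a profitable deviation, 116 do not.)

9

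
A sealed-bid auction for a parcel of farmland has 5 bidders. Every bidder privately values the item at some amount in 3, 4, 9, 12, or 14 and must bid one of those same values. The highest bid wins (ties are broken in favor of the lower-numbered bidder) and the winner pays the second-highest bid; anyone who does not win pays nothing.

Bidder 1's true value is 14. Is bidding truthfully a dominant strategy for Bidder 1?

Yes

Check each profile of the others' bids and compare truth against every alternative bid.
Others bid (3, 3, 3, 3): truth gives 11, best alternative gives 11.
Others bid (3, 3, 3, 4): truth gives 10, best alternative gives 10.
Others bid (3, 3, 4, 3): truth gives 10, best alternative gives 10.
Others bid (3, 3, 4, 4): truth gives 10, best alternative gives 10.
Others bid (3, 4, 3, 3): truth gives 10, best alternative gives 10.
Others bid (3, 4, 3, 4): truth gives 10, best alternative gives 10.
(Remaining 619 profiles checked similarly; truth is weakly best in each.)
In every case the truthful bid is at least as good as any alternative, so it is a dominant strategy.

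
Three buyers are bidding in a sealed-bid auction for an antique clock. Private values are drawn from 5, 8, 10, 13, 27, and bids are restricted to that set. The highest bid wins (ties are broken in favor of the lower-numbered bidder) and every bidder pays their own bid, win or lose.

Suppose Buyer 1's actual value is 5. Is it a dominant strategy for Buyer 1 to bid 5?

No

Consider the case where Buyer 2 bids 5 and Buyer 3 bids 8.
Truthful bid 5: loses but pays 5, utility -5.
Bid 8 instead: wins, pays 8, utility 5 - 8 = -3.
Since -3 > -5, bidding 8 is strictly better here, so truthful bidding is not dominant.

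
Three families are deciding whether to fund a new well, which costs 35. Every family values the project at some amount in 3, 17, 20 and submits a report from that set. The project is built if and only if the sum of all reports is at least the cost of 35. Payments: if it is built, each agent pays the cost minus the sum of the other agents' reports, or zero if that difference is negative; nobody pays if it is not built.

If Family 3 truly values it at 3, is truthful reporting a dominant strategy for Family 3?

Yes

Check each profile of the others' reports and compare truth against every alternative report.
Others report (3, 17): truth gives 0, best alternative gives -12.
Others report (17, 3): truth gives 0, best alternative gives -12.
Others report (3, 20): truth gives 0, best alternative gives -9.
Others report (20, 3): truth gives 0, best alternative gives -9.
Others report (17, 20): truth gives 3, best alternative gives 3.
Others report (20, 17): truth gives 3, best alternative gives 3.
(Remaining 3 profiles checked similarly; truth is weakly best in each.)
In every case the truthful report is at least as good as any alternative, so it is a dominant strategy.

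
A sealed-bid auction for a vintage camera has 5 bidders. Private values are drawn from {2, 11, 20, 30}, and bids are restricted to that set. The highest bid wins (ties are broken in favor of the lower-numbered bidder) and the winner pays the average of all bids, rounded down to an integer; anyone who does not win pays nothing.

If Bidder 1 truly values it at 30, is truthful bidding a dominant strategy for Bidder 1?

Consider the case where Bidder 2 bids 2, Bidder 3 bids 2, Bidder 4 bids 2 and Bidder 5 bids 2.
Truthful bid 30: wins, pays 7, utility 30 - 7 = 23.
Bid 2 instead: wins, pays 2, utility 30 - 2 = 28.
Since 28 > 23, bidding 2 is strictly better here, so truthful bidding is not dominant.

No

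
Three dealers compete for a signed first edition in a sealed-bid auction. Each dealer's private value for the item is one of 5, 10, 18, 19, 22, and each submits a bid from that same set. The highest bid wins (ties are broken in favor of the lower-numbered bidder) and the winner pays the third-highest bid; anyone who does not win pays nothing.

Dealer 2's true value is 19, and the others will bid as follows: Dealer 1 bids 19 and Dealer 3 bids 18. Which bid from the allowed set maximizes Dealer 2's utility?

Bid 5: loses, pays 0, utility 0.
Bid 10: loses, pays 0, utility 0.
Bid 18: loses, pays 0, utility 0.
Bid 19: loses, pays 0, utility 0.
Bid 22: wins, pays 18, utility 19 - 18 = 1.
The best choice is 22 with utility 1.

22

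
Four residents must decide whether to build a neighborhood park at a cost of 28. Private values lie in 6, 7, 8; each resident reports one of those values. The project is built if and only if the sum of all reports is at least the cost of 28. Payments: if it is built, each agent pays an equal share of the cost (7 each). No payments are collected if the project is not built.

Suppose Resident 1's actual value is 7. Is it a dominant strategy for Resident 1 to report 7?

Check each profile of the others' reports and compare truth against every alternative report.
Others report (6, 6, 6): truth gives 0, best alternative gives 0.
Others report (6, 6, 7): truth gives 0, best alternative gives 0.
Others report (6, 6, 8): truth gives 0, best alternative gives 0.
Others report (6, 7, 6): truth gives 0, best alternative gives 0.
Others report (6, 7, 7): truth gives 0, best alternative gives 0.
Others report (6, 7, 8): truth gives 0, best alternative gives 0.
(Remaining 21 profiles checked similarly; truth is weakly best in each.)
In every case the truthful report is at least as good as any alternative, so it is a dominant strategy.

Yes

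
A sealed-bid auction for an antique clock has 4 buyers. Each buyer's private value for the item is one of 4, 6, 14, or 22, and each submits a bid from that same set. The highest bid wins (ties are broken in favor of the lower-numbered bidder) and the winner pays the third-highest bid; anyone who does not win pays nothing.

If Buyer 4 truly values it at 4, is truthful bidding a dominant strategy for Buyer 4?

Yes

Check each profile of the others' bids and compare truth against every alternative bid.
Others bid (4, 4, 4): truth gives 0, best alternative gives 0.
Others bid (4, 4, 6): truth gives 0, best alternative gives 0.
Others bid (4, 4, 14): truth gives 0, best alternative gives 0.
Others bid (4, 4, 22): truth gives 0, best alternative gives 0.
Others bid (4, 6, 4): truth gives 0, best alternative gives 0.
Others bid (4, 6, 6): truth gives 0, best alternative gives 0.
(Remaining 58 profiles checked similarly; truth is weakly best in each.)
In every case the truthful bid is at least as good as any alternative, so it is a dominant strategy.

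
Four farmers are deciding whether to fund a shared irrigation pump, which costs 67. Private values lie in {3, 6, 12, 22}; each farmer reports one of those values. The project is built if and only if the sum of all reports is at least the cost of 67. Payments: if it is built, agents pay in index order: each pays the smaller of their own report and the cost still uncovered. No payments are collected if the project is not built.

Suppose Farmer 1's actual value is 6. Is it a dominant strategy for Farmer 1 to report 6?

No

Consider the case where Farmer 2 reports 22, Farmer 3 reports 22 and Farmer 4 reports 22.
Truthful report 6: project built, pays 6, utility 6 - 6 = 0.
Report 3 instead: project built, pays 3, utility 6 - 3 = 3.
Since 3 > 0, reporting 3 is strictly better here, so truthful reporting is not dominant.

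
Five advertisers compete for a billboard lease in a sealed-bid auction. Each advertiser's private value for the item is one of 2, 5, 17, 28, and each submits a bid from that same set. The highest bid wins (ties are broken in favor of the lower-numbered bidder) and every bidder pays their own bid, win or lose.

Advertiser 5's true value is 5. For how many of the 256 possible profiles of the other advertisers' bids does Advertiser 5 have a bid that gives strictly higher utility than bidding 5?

255

Others bid (2, 2, 2, 5): truth gives -5; bid 2 gives -2 > -5. Violating.
Others bid (2, 2, 2, 17): truth gives -5; bid 2 gives -2 > -5. Violating.
Others bid (2, 2, 2, 28): truth gives -5; bid 2 gives -2 > -5. Violating.
Others bid (2, 2, 5, 2): truth gives -5; bid 2 gives -2 > -5. Violating.
Others bid (2, 2, 2, 2): truth gives 0; no alternative beats it.
(Checking all 256 profiles: 255 have a profitable deviation, 1 does not.)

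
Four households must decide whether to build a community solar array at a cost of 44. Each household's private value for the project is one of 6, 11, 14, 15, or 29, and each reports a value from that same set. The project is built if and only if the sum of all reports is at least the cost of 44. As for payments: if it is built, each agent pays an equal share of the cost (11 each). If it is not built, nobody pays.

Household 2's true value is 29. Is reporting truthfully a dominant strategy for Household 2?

Check each profile of the others' reports and compare truth against every alternative report.
Others report (6, 6, 6): truth gives 18, best alternative gives 0.
Others report (6, 6, 11): truth gives 18, best alternative gives 0.
Others report (6, 6, 14): truth gives 18, best alternative gives 0.
Others report (6, 6, 15): truth gives 18, best alternative gives 0.
Others report (6, 11, 6): truth gives 18, best alternative gives 0.
Others report (6, 11, 11): truth gives 18, best alternative gives 0.
(Remaining 119 profiles checked similarly; truth is weakly best in each.)
In every case the truthful report is at least as good as any alternative, so it is a dominant strategy.

Yes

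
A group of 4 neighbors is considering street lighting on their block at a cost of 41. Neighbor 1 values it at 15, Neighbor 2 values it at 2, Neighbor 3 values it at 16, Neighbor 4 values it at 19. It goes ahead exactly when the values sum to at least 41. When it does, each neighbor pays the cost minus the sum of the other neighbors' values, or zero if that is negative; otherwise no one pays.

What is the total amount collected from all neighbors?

Total value 52 ≥ cost 41, so it is built.
Neighbor 1: others sum to 37; max(0, 41 - 37) = 4.
Neighbor 2: others sum to 50; max(0, 41 - 50) = 0.
Neighbor 3: others sum to 36; max(0, 41 - 36) = 5.
Neighbor 4: others sum to 33; max(0, 41 - 33) = 8.
Total collected = 4 + 0 + 5 + 8 = 17.

17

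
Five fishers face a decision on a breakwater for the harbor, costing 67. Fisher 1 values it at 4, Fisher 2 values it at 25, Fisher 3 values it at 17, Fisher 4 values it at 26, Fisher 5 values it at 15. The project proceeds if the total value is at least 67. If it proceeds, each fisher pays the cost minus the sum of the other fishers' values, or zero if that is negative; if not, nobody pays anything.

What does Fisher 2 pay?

Total value 87 ≥ cost 67, so the project is built.
The other fishers' values sum to 62.
Cost minus that sum is 67 - 62 = 5.

5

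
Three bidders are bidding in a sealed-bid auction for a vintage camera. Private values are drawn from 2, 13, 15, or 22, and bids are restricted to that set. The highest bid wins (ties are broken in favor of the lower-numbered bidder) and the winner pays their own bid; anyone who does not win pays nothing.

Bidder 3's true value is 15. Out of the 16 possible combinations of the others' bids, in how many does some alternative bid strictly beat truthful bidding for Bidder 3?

1

Others bid (2, 2): truth gives 0; bid 13 gives 2 > 0. Violating.
Others bid (2, 13): truth gives 0; no alternative beats it.
Others bid (2, 15): truth gives 0; no alternative beats it.
(Checking all 16 profiles: 1 has a profitable deviation, 15 do not.)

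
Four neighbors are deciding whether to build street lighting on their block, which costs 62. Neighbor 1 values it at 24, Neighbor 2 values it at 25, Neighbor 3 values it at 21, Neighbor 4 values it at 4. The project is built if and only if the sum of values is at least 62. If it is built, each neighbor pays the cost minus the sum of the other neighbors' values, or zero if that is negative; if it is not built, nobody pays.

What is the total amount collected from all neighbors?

34

Total value 74 ≥ cost 62, so it is built.
Neighbor 1: others sum to 50; max(0, 62 - 50) = 12.
Neighbor 2: others sum to 49; max(0, 62 - 49) = 13.
Neighbor 3: others sum to 53; max(0, 62 - 53) = 9.
Neighbor 4: others sum to 70; max(0, 62 - 70) = 0.
Total collected = 12 + 13 + 9 + 0 = 34.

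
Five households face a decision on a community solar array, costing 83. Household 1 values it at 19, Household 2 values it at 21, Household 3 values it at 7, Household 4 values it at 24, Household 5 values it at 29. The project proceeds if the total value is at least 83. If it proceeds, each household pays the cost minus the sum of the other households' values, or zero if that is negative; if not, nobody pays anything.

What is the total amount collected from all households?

Total value 100 ≥ cost 83, so it is built.
Household 1: others sum to 81; max(0, 83 - 81) = 2.
Household 2: others sum to 79; max(0, 83 - 79) = 4.
Household 3: others sum to 93; max(0, 83 - 93) = 0.
Household 4: others sum to 76; max(0, 83 - 76) = 7.
Household 5: others sum to 71; max(0, 83 - 71) = 12.
Total collected = 2 + 4 + 0 + 7 + 12 = 25.

25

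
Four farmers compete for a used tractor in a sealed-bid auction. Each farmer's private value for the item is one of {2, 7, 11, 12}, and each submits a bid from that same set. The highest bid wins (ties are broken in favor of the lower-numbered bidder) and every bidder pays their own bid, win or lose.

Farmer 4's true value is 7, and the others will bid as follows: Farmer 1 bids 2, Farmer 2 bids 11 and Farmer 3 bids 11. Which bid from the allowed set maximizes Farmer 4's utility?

2

Bid 2: loses but pays 2, utility -2.
Bid 7: loses but pays 7, utility -7.
Bid 11: loses but pays 11, utility -11.
Bid 12: wins, pays 12, utility 7 - 12 = -5.
The best choice is 2 with utility -2.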